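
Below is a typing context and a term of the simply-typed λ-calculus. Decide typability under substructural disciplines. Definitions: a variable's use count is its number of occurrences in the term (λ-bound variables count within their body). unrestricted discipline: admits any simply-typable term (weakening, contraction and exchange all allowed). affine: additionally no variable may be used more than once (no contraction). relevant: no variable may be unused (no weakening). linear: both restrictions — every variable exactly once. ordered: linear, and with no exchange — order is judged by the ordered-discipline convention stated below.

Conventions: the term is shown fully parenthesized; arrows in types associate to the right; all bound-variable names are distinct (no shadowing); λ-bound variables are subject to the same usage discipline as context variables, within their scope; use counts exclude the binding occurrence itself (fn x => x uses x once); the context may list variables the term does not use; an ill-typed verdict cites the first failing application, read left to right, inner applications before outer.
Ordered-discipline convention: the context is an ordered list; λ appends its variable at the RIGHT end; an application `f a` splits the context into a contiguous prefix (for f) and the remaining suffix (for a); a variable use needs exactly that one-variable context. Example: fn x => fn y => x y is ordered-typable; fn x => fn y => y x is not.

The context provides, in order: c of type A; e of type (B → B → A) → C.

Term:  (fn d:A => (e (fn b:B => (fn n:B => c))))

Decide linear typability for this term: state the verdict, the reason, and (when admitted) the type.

no — d, b, n left unused
use counts: c: 1×, e: 1×, d (bound): 0×, b (bound): 0×, n (bound): 0×
left-to-right use order: e, c
typing: ✓ — A → C
all disciplines: ordered ✗; linear ✗; affine ✓; relevant ✗; unrestricted ✓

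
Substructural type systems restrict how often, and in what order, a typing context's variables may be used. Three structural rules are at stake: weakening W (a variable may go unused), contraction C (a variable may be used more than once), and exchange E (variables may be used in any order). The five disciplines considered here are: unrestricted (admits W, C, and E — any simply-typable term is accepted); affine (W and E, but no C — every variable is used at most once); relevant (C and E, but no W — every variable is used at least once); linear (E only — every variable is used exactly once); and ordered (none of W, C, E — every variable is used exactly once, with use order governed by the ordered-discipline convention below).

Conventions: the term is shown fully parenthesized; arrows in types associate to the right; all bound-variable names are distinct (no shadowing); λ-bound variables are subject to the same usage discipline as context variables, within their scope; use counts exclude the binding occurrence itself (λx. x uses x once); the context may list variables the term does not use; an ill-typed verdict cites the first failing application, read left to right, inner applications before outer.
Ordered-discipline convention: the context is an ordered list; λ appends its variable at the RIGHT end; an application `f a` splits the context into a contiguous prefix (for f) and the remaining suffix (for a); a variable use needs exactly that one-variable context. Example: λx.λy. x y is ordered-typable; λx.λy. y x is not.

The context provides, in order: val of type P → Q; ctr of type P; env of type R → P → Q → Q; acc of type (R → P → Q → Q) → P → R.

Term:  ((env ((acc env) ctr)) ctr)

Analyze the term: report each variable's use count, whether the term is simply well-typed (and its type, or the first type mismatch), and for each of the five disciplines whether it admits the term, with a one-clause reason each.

usage: val: 0×, ctr: 2×, env: 2×, acc: 1×
left-to-right use order: env, acc, env, ctr, ctr
typing: well-typed — term : Q → Q
ordered: ✗, uses contraction: ctr ×2, env ×2; unused: val — weakening required
linear: ✗, uses contraction: ctr ×2, env ×2; unused: val — weakening required
affine: ✗, uses contraction: ctr ×2, env ×2
relevant: ✗, unused: val — weakening required
unrestricted: ✓, typability at Q → Q is all that's needed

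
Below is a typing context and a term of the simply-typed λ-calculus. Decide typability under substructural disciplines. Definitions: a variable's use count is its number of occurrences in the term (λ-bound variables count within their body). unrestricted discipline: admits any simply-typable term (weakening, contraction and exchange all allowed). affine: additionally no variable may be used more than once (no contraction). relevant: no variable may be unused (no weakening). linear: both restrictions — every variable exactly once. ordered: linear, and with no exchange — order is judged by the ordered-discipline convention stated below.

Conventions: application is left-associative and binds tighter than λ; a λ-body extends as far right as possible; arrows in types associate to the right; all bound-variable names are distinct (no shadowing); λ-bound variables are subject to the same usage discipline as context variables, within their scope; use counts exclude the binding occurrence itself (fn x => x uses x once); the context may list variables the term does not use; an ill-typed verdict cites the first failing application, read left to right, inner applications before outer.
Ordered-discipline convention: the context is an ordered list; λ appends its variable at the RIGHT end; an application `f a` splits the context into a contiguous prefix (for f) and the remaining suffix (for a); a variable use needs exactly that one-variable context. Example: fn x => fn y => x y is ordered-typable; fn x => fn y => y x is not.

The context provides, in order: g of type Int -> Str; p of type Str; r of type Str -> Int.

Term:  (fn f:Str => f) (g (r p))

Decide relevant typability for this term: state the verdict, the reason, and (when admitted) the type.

yes — g, p, r, f: all used, weakening unneeded; term : Str
use counts: g ×1, p ×1, r ×1, f (bound) ×1
uses in reading order: f, g, r, p
typing: well-typed — term : Str
across the five disciplines: ordered ✗; linear ✓; affine ✓; relevant ✓; unrestricted ✓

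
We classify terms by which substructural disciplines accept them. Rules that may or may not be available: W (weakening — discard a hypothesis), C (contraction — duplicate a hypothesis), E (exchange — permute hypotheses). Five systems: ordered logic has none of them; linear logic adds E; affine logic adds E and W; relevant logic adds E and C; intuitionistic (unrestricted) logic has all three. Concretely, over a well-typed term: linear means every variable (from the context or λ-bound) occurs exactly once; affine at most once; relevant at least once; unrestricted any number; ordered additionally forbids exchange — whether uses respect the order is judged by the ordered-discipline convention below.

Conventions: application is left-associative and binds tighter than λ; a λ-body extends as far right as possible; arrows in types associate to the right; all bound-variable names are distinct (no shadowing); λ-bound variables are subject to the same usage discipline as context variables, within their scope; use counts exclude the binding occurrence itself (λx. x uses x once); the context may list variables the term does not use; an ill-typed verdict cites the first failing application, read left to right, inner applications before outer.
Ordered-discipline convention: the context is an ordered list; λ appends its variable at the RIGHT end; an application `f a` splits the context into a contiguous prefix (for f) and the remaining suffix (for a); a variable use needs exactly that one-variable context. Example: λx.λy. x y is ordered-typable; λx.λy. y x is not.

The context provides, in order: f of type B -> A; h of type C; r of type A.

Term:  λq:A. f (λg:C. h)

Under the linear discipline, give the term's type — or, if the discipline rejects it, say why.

not well-typed under linear — fails simple typing
usage: f ×1; h ×1; r ×0; q [bound] ×0; g [bound] ×0
uses in reading order: f, h
typing: ill-typed: argument of type C -> C where B is required
per-discipline verdicts: ordered ✗; linear ✗; affine ✗; relevant ✗; unrestricted ✗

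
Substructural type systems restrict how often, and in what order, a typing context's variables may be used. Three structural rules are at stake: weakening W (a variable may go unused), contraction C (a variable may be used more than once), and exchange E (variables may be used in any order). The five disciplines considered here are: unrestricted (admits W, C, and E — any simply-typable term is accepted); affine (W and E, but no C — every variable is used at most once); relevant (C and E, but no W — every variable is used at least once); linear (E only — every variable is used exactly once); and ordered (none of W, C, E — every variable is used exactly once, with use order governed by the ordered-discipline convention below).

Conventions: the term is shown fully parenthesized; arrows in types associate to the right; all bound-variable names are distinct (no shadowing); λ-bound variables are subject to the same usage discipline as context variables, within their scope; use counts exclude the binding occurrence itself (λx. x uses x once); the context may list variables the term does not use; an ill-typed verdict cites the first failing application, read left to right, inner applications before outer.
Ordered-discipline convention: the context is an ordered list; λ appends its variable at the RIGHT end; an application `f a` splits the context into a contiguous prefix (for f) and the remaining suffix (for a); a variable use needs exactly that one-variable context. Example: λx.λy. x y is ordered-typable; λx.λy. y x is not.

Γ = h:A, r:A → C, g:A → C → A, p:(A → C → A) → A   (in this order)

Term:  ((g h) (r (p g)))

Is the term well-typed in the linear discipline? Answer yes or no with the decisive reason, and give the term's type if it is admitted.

no — g ×2 used more than once (contraction)
usage: h=1; r=1; g=2; p=1
left-to-right use order: g, h, r, p, g
typing: the term checks, with type A
all disciplines: ordered ✗ · linear ✗ · affine ✗ · relevant ✓ · unrestricted ✓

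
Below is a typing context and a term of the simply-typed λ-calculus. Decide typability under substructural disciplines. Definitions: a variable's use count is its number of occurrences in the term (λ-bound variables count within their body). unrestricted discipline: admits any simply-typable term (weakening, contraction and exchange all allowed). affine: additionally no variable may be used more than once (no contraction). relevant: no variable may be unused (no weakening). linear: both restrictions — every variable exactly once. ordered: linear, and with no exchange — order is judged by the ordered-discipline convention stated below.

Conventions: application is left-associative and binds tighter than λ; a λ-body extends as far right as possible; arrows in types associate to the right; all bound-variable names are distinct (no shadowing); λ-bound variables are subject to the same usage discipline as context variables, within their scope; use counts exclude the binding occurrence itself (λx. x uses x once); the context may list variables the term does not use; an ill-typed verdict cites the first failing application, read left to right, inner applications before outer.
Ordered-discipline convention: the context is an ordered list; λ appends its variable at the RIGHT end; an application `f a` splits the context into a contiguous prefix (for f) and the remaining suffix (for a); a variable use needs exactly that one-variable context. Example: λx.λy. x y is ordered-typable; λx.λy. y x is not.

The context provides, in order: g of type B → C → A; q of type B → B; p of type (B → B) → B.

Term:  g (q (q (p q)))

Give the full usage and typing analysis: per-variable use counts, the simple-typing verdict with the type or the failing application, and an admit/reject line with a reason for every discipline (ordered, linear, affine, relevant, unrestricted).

variable uses: g: 1, q: 3, p: 1
use order (left to right): g, q, q, p, q
typing: the term checks, with type C → A
ordered: ✗ — repeated use of q ×3
linear: ✗ — repeated use of q ×3
affine: ✗ — repeated use of q ×3
relevant: ✓ — every one of g, q, p appears
unrestricted: ✓ — typability at C → A is all that's needed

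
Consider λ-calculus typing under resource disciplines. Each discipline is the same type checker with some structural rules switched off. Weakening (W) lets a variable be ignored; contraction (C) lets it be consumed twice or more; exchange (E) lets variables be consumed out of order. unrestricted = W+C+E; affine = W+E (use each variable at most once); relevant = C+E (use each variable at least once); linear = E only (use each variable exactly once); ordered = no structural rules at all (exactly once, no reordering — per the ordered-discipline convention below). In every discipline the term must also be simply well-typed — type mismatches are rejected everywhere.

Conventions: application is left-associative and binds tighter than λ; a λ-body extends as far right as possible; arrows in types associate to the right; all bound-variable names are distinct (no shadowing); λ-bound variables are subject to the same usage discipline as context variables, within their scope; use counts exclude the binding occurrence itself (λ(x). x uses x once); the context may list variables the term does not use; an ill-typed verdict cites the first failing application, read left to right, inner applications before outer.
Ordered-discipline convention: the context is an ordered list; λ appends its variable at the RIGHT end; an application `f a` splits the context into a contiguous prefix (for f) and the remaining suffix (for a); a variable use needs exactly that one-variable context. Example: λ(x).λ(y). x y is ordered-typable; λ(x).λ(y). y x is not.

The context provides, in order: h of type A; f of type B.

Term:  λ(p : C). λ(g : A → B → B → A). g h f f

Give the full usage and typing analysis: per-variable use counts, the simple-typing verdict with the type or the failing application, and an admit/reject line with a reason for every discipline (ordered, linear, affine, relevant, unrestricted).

variable uses: h=1, f=2, p (λ-bound)=0, g (λ-bound)=1
uses in reading order: g, h, f, f
typing: the term checks, with type C → (A → B → B → A) → A
ordered: ✗ — repeated use of f ×2; unused: p — weakening required
linear: ✗ — repeated use of f ×2; unused: p — weakening required
affine: ✗ — repeated use of f ×2
relevant: ✗ — unused: p — weakening required
unrestricted: ✓ — well-typed at C → (A → B → B → A) → A; no restrictions here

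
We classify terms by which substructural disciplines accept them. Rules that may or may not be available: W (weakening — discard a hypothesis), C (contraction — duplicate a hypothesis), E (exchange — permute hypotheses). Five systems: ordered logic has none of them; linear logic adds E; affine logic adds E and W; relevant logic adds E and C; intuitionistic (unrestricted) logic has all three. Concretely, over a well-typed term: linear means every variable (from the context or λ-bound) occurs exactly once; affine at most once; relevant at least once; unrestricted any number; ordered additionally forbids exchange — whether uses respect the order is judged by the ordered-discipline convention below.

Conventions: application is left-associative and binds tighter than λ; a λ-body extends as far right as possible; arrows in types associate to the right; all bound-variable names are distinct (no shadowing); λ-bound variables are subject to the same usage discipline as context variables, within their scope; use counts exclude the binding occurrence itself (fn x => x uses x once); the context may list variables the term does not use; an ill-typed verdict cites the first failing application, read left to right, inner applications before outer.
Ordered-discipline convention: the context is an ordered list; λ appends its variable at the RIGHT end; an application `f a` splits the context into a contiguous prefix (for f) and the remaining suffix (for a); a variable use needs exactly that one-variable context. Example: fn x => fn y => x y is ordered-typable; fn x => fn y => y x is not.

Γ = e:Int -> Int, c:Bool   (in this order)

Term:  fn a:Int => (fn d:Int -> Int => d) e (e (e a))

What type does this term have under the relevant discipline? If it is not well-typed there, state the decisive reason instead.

not well-typed under relevant — c never used (weakening)
counts: e: 3×; c: 0×; a (bound): 1×; d (bound): 1×
use order (left to right): d, e, e, e, a
typing: the term checks, with type Int -> Int
all disciplines: ordered ✗, linear ✗, affine ✗, relevant ✗, unrestricted ✓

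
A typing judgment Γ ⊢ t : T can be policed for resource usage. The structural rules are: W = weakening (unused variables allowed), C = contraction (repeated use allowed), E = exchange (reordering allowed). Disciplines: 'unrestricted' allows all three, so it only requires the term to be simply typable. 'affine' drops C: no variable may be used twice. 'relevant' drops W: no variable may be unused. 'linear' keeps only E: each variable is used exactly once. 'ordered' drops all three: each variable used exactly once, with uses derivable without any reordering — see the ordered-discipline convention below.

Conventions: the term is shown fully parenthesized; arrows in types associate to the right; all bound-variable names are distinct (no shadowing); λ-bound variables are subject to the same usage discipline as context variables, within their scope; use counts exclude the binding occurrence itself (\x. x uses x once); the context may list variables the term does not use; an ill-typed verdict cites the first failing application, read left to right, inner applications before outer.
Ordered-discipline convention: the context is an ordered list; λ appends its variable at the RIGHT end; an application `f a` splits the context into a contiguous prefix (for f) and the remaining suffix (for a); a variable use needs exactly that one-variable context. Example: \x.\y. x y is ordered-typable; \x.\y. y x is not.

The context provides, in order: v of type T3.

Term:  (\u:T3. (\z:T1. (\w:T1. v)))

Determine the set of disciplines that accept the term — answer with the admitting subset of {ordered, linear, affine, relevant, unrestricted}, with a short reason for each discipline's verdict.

admitted by: affine, unrestricted
usage: v: 1×; u (λ-bound): 0×; z (λ-bound): 0×; w (λ-bound): 0×
uses in reading order: v
typing: the term checks, with type T3 → T1 → T1 → T3
ordered ✗ (u, z, w left unused)
linear ✗ (u, z, w left unused)
affine ✓ (v, u, z, w: no repeats, contraction unneeded)
relevant ✗ (u, z, w left unused)
unrestricted ✓ (typability at T3 → T1 → T1 → T3 is all that's needed)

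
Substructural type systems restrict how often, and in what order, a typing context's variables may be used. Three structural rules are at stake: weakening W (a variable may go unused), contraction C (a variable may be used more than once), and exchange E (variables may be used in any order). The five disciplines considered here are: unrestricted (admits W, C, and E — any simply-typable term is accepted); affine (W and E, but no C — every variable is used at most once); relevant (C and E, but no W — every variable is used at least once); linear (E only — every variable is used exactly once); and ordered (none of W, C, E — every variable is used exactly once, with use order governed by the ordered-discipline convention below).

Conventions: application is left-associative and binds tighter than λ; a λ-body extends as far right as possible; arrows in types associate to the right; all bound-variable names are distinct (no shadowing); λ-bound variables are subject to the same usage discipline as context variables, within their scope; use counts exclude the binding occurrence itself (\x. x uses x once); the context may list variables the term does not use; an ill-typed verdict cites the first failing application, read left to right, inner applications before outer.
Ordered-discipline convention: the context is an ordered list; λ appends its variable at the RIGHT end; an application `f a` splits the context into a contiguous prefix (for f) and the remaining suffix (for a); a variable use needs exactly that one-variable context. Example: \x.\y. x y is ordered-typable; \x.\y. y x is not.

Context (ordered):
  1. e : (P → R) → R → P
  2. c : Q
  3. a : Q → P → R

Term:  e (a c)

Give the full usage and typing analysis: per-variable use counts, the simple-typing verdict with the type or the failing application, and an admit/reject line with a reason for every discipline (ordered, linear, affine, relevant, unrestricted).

counts: e=1, c=1, a=1
left-to-right use order: e, a, c
typing: well-typed — term : R → P
ordered: ✗, no ordered split (uses run e, a, c)
linear: ✓, exactly-once usage across e, c, a
affine: ✓, at most one use each (e, c, a)
relevant: ✓, e, c, a: all used, weakening unneeded
unrestricted: ✓, type-checks (R → P) and nothing is barred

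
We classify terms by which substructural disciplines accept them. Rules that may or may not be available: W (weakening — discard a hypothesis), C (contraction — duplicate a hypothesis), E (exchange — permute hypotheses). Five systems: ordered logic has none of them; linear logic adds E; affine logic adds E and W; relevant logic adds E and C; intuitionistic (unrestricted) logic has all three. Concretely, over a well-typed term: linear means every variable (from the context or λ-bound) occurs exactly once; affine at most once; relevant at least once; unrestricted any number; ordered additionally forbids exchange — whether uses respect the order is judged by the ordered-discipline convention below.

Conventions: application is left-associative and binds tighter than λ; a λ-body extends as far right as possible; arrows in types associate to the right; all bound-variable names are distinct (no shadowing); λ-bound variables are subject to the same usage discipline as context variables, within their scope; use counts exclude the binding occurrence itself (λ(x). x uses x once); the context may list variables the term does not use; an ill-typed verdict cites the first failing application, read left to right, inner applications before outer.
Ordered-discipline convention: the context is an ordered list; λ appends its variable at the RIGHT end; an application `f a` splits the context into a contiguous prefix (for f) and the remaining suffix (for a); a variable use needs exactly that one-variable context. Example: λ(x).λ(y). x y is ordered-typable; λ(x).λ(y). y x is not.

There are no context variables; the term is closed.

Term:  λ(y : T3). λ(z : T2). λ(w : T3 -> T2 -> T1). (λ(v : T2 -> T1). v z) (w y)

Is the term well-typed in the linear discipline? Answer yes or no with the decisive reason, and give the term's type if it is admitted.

yes — single use per variable (y, z, w, v); term : T3 -> T2 -> (T3 -> T2 -> T1) -> T1
use counts: y (λ-bound) ×1; z (λ-bound) ×1; w (λ-bound) ×1; v (λ-bound) ×1
left-to-right use order: v, z, w, y
typing: well-typed — term : T3 -> T2 -> (T3 -> T2 -> T1) -> T1
summary: ordered ✗; linear ✓; affine ✓; relevant ✓; unrestricted ✓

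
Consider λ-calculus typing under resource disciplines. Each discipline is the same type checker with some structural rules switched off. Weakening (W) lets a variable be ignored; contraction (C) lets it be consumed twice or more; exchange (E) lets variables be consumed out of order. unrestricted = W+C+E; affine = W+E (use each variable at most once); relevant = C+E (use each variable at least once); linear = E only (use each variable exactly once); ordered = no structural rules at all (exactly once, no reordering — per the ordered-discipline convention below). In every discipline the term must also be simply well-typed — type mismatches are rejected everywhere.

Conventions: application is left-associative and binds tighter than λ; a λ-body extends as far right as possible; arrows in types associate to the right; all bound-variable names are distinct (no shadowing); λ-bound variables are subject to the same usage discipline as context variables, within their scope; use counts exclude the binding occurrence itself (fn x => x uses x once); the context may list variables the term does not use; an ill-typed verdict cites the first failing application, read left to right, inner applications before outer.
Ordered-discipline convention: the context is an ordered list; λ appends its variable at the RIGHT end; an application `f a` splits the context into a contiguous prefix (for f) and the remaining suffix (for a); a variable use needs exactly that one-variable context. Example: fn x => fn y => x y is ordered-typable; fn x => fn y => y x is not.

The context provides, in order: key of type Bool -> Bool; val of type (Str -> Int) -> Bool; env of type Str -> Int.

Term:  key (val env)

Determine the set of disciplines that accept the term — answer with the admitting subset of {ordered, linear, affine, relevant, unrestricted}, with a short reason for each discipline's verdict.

accepted by: ordered, linear, affine, relevant, unrestricted
variable uses: key: 1×; val: 1×; env: 1×
left-to-right use order: key, val, env
typing: ✓ — Bool
ordered: ✓ — one use each (key, val, env); ordered split holds
linear: ✓ — exactly-once usage across key, val, env
affine: ✓ — at most one use each (key, val, env)
relevant: ✓ — key, val, env: all used, weakening unneeded
unrestricted: ✓ — type-checks (Bool) and nothing is barred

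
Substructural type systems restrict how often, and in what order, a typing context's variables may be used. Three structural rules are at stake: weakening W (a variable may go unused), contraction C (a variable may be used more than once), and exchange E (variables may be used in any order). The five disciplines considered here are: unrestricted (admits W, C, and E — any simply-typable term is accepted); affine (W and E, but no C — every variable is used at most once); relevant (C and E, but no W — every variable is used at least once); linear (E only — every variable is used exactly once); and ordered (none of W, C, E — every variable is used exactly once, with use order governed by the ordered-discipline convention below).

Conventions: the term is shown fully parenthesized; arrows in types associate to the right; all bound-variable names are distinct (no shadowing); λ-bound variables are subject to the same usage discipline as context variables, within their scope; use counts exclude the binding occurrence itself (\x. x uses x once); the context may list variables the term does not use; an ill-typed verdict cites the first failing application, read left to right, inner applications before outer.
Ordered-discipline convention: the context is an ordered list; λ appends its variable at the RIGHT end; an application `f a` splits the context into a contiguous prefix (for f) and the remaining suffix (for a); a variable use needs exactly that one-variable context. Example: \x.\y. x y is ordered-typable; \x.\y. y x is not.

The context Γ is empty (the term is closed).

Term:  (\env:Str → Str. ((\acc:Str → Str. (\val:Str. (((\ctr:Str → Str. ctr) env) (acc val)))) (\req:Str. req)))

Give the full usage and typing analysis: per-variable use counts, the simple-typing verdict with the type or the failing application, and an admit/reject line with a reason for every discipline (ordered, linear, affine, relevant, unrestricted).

usage: env [bound] ×1, acc [bound] ×1, val [bound] ×1, ctr [bound] ×1, req [bound] ×1
order of uses: ctr, env, acc, val, req
typing: well-typed at (Str → Str) → Str → Str
ordered: ✓, single-use (env, acc, val, ctr, req), ordered derivation ok
linear: ✓, exactly-once usage across env, acc, val, ctr, req
affine: ✓, no duplicate uses among env, acc, val, ctr, req
relevant: ✓, none of env, acc, val, ctr, req goes unused
unrestricted: ✓, simply typable at (Str → Str) → Str → Str; W, C, E all held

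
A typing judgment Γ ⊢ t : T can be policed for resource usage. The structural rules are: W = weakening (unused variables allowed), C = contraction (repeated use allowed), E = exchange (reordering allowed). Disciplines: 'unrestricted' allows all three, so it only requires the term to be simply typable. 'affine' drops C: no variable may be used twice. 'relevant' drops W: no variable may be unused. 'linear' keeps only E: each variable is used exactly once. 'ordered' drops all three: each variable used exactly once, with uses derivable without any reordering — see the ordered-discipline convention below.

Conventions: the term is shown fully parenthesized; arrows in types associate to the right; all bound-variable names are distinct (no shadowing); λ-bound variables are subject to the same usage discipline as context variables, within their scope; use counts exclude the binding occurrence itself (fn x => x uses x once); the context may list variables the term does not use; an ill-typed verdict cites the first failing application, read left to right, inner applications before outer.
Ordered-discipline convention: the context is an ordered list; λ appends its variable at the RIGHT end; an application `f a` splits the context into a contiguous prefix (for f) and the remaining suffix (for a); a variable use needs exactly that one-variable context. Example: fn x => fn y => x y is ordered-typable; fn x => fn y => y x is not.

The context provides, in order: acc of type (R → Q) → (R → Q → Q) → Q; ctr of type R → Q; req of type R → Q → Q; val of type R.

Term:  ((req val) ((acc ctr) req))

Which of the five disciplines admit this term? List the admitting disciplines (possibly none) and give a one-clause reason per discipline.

admitting disciplines: relevant, unrestricted
variable uses: acc: 1×; ctr: 1×; req: 2×; val: 1×
order of uses: req, val, acc, ctr, req
typing: well-typed at Q
ordered: ✗ — needs contraction — req ×2
linear: ✗ — needs contraction — req ×2
affine: ✗ — needs contraction — req ×2
relevant: ✓ — at least one use each (acc, ctr, req, val)
unrestricted: ✓ — simply typable at Q; W, C, E all held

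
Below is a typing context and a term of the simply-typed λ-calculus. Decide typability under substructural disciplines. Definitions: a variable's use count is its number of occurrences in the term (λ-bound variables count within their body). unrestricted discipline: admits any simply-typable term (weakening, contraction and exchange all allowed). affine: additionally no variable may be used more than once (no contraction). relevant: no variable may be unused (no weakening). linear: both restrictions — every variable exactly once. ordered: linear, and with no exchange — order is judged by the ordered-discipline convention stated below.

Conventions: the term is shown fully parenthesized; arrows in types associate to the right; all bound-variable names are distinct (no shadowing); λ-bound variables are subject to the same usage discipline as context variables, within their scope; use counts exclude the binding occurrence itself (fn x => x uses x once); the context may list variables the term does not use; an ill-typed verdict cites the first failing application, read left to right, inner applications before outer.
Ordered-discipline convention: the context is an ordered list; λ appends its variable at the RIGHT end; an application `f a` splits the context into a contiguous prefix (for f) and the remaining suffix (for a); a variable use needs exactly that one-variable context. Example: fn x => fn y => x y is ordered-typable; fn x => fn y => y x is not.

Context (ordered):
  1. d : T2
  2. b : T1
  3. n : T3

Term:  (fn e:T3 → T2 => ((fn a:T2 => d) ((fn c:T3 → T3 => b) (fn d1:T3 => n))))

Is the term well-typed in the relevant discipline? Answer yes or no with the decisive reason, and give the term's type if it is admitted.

no — not simply typable
use counts: d=1; b=1; n=1; e [bound]=0; a [bound]=0; c [bound]=0; d1 [bound]=0
order of uses: d, b, n
typing: ill-typed: an argument T1 mismatches the expected T2
all disciplines: ordered ✗ · linear ✗ · affine ✗ · relevant ✗ · unrestricted ✗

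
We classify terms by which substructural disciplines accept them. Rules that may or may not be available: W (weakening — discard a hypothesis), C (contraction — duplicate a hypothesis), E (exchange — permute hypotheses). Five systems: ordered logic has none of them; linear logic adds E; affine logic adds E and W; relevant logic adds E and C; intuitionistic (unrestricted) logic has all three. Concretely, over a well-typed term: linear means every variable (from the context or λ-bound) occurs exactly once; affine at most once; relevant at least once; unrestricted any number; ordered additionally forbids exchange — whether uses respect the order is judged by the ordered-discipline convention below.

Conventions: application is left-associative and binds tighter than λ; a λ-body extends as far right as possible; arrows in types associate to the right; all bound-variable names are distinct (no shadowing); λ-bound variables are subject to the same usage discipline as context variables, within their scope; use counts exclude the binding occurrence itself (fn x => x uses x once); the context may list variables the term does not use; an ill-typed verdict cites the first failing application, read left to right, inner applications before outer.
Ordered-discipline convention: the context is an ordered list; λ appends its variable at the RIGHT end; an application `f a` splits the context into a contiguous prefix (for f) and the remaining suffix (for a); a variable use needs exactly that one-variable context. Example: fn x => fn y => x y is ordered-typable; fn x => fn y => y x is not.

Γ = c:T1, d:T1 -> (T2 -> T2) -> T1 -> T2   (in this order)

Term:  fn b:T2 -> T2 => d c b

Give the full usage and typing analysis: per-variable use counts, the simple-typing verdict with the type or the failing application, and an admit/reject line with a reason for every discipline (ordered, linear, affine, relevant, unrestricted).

counts: c: 1×, d: 1×, b (λ-bound): 1×
uses in reading order: d, c, b
typing: well-typed — term : (T2 -> T2) -> T1 -> T2
ordered: ✗ — no contiguous prefix/suffix split fits d, c, b
linear: ✓ — single use per variable (c, d, b)
affine: ✓ — no duplicate uses among c, d, b
relevant: ✓ — c, d, b: all used, weakening unneeded
unrestricted: ✓ — typability at (T2 -> T2) -> T1 -> T2 is all that's needed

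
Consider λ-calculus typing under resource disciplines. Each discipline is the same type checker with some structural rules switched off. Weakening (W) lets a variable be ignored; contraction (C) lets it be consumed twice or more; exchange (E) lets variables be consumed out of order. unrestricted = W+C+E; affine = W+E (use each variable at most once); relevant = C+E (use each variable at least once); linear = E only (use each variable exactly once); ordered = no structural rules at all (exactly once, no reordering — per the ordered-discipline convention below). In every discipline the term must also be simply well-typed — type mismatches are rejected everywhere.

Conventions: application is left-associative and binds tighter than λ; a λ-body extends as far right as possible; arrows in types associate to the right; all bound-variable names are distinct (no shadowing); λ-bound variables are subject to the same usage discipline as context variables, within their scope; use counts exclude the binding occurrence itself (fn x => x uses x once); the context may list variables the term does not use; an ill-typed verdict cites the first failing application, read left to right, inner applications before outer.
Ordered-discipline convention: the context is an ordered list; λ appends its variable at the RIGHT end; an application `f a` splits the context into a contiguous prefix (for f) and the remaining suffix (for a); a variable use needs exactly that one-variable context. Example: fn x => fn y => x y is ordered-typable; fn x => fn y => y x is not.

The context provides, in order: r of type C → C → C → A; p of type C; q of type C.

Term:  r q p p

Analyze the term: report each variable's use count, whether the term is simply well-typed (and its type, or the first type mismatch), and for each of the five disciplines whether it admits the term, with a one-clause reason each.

variable uses: r: 1×, p: 2×, q: 1×
uses in reading order: r, q, p, p
typing: well-typed — term : A
ordered: ✗, needs contraction — p ×2
linear: ✗, needs contraction — p ×2
affine: ✗, needs contraction — p ×2
relevant: ✓, at least one use each (r, p, q)
unrestricted: ✓, well-typed at A; no restrictions here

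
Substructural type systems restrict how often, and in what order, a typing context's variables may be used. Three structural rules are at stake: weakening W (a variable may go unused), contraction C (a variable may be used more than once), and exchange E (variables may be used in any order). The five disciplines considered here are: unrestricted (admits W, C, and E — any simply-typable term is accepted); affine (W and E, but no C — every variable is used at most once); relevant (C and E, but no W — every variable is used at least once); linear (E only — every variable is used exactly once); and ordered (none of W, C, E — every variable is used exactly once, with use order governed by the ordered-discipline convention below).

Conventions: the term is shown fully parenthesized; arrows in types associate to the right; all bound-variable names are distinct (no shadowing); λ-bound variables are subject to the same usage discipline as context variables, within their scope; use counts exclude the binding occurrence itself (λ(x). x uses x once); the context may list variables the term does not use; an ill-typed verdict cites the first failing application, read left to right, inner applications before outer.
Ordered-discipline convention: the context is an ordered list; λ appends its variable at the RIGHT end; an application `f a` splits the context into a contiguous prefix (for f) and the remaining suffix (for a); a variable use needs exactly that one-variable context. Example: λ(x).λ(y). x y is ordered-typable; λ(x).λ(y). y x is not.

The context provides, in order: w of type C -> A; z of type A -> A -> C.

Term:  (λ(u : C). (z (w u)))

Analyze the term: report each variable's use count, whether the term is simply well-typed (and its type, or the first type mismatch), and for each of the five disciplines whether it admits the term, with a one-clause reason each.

use counts: w: 1, z: 1, u [bound]: 1
order of uses: z, w, u
typing: ✓ — C -> A -> C
ordered: ✗, needs exchange: uses follow z, w, u
linear: ✓, exactly-once usage across w, z, u
affine: ✓, none of w, z, u used more than once
relevant: ✓, every one of w, z, u appears
unrestricted: ✓, well-typed at C -> A -> C; no restrictions here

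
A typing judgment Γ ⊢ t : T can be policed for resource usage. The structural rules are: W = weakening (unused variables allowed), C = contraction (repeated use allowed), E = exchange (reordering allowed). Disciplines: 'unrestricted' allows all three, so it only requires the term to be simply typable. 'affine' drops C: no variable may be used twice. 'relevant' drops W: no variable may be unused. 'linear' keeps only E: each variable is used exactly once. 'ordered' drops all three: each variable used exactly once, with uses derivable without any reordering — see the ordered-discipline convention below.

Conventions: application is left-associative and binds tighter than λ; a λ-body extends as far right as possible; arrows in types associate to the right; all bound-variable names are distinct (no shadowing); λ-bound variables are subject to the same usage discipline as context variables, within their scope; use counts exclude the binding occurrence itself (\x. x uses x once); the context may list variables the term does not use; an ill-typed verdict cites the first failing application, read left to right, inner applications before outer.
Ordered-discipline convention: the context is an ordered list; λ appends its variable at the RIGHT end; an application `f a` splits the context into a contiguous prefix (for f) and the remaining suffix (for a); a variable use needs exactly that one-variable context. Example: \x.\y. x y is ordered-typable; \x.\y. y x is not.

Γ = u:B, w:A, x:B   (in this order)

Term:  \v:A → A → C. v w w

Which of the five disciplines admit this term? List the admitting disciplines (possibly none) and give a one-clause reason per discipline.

admitted in: unrestricted
use counts: u: 0; w: 2; x: 0; v (λ-bound): 1
order of uses: v, w, w
typing: the term checks, with type (A → A → C) → C
ordered: ✗ — uses contraction: w ×2; needs weakening: u, x unused
linear: ✗ — uses contraction: w ×2; needs weakening: u, x unused
affine: ✗ — uses contraction: w ×2
relevant: ✗ — needs weakening: u, x unused
unrestricted: ✓ — typability at (A → A → C) → C is all that's needed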